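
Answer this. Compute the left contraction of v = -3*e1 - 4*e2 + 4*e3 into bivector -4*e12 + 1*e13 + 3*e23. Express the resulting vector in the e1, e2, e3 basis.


Left contraction v _| B = <vB>_1 (grade-1 part of the geometric product vB).
Using e1_|e12 = e2, e2_|e12 = -e1, e1_|e13 = e3, e3_|e13 = -e1, e2_|e23 = e3, e3_|e23 = -e2:
e1 coeff: -v2*b12 - v3*b13 = -(-4)*(-4) - (4)*(1) = -20
e2 coeff: v1*b12 - v3*b23 = (-3)*(-4) - (4)*(3) = 0
e3 coeff: v1*b13 + v2*b23 = (-3)*(1) + (-4)*(3) = -15
v _| B = -20*e1 + 0*e2 - 15*e3


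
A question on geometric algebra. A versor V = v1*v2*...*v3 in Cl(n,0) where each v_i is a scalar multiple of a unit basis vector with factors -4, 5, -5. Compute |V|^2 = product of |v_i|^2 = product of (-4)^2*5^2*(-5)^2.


Each vector v_i has |v_i|^2 = s_i^2
Squared scales: (-4)^2 = 16, 5^2 = 25, (-5)^2 = 25
|V|^2 = 16 * 25 * 25
= 10000


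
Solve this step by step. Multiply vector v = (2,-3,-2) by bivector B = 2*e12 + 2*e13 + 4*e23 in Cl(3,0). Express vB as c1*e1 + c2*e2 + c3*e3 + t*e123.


vB has grade-1 (vector) and grade-3 (trivector) parts: vB = (v _| B) + (v ^ B).
Vector part <vB>_1:
  e1: -v2*b12 - v3*b13 = -(-3)*(2) - (-2)*(2) = 10
  e2: v1*b12 - v3*b23 = (2)*(2) - (-2)*(4) = 12
  e3: v1*b13 + v2*b23 = (2)*(2) + (-3)*(4) = -8
Trivector part <vB>_3:
  e123: v1*b23 - v2*b13 + v3*b12 = (2)*(4) - (-3)*(2) + (-2)*(2) = 10
vB = 10*e1 + 12*e2 - 8*e3 + 10*e123


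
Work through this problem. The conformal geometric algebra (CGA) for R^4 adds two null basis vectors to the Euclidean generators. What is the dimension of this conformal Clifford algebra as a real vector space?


The conformal model of R^4 uses Cl(5,1): the 4 Euclidean generators plus two extra orthogonal generators e+ (e+^2 = +1) and e- (e-^2 = -1), from which the null vectors e0, einf are built.
Number of generators m = 4 + 2 = 6.
dim Cl(p,q) = 2^m = 2^6 = 64


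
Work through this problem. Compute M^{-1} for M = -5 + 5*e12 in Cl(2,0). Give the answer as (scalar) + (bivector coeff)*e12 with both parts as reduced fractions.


M = -5 + 5*e12, where e12^2 = -1.
Since M commutes with its reverse ~M = a - b*e12, M * ~M = a^2 - b^2*e12^2 = a^2 + b^2.
So M^{-1} = ~M / (a^2 + b^2) = (a - b*e12)/(a^2 + b^2).
a^2 + b^2 = 25 + 25 = 50
Scalar part = -5/50 = -1/10
Bivector coeff = -5/50 = -1/10
M^{-1} = -1/10 - 1/10*e12


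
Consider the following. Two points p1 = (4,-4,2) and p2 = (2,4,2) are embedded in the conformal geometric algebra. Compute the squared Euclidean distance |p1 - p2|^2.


p1 - p2 = (2, -8, 0)
|p1 - p2|^2 = 2^2 + (-8)^2 + 0^2
= 4 + 64 + 0
= 68


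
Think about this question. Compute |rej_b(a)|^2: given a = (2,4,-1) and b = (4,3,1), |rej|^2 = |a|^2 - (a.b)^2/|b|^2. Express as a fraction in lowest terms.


|a|^2 = 2^2 + 4^2 + (-1)^2 = 21
|b|^2 = 4^2 + 3^2 + 1^2 = 26
a . b = 2*4 + 4*3 + (-1)*1 = 19
(a.b)^2 = 19^2 = 361
|rej|^2 = 21 - 361/26
= (546 - 361)/26
= 185/26
In lowest terms: 185/26


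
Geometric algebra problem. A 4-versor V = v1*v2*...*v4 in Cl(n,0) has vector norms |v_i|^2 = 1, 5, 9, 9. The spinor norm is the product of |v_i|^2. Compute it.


Spinor norm N(V) = |v1|^2 * |v2|^2 * ... * |v4|^2
= 1 * 5 * 9 * 9
Running product: 1, 5, 45, 405
N(V) = 405


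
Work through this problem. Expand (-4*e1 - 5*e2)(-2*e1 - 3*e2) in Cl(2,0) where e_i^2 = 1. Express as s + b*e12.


Expand: (-4*e1 - 5*e2)(-2*e1 - 3*e2)
= (-4)*(-2)*e1e1 + (-4)*(-3)*e1e2 + (-5)*(-2)*e2e1 + (-5)*(-3)*e2e2
Using e1^2 = e2^2 = 1, e2e1 = -e1e2:
Scalar part s = (-4)*(-2) + (-5)*(-3) = 8 + 15 = 23
Bivector part b = (-4)*(-3) - (-5)*(-2) = 12 - 10 = 2
uv = 23 + 2*e12


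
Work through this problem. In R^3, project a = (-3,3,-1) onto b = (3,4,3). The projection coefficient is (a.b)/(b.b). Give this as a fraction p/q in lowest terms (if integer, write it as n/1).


Projection coefficient = (a . b) / (b . b)
a . b = (-3)*3 + 3*4 + (-1)*3
= -9 + 12 + (-3) = 0
b . b = 3^2 + 4^2 + 3^2
= 9 + 16 + 9 = 34
Coefficient = 0/34
In lowest terms: 0/1


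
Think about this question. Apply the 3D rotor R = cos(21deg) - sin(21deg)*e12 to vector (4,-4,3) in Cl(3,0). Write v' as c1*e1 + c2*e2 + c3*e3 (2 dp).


Rotor R = cos(21deg) - sin(21deg)*e12
Rotation angle theta = 2 * 21 = 42 degrees in the e12 plane (e1 -> e2).
The component perpendicular to the plane (e3) is invariant: v'_3 = v3 = 3.00
cos(42deg) = 0.7431, sin(42deg) = 0.6691
v'_1 = v1*cos(theta) - v2*sin(theta) = 4*0.7431 - (-4)*0.6691 = 5.65
v'_2 = v1*sin(theta) + v2*cos(theta) = 4*0.6691 + (-4)*0.7431 = -0.30
v' = 5.65*e1 - 0.30*e2 + 3.00*e3


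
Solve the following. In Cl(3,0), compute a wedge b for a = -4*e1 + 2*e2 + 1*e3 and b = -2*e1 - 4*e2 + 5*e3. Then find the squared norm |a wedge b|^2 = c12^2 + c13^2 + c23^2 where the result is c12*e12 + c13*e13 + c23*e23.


a wedge b = (a1*b2 - a2*b1)*e12 + (a1*b3 - a3*b1)*e13 + (a2*b3 - a3*b2)*e23
e12 coeff: (-4)*(-4) - 2*(-2) = 16 - (-4) = 20
e13 coeff: (-4)*5 - 1*(-2) = -20 - (-2) = -18
e23 coeff: 2*5 - 1*(-4) = 10 - (-4) = 14
|a wedge b|^2 = 20^2 + (-18)^2 + 14^2
= 400 + 324 + 196
= 920


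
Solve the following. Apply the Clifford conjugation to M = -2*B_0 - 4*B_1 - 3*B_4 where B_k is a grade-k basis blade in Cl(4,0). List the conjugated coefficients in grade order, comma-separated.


Clifford conjugate sign for grade k: (-1)^(k(k+1)/2)
Grade 0: (-1)^(0*1/2) = (-1)^0 = 1, coeff -2 -> -2
Grade 1: (-1)^(1*2/2) = (-1)^1 = -1, coeff -4 -> 4
Grade 4: (-1)^(4*5/2) = (-1)^10 = 1, coeff -3 -> -3
Conjugated coefficients: -2, 4, -3


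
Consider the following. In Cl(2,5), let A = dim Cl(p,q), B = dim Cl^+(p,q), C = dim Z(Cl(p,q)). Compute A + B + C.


n = 2 + 5 = 7
Total dim = 2^7 = 128
Even subalgebra dim = 2^6 = 64
n is odd, so center dim = 2
Sum = 128 + 64 + 2 = 194


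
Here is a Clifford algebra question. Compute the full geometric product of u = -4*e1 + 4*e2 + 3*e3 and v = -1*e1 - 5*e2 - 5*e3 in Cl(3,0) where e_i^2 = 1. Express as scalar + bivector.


In Cl(3,0): e_i^2 = 1, e_ie_j = -e_je_i for i != j.
Scalar part = u . v = (-4)*(-1) + 4*(-5) + 3*(-5)
= 4 + (-20) + (-15) = -31
e12 coeff = (-4)*(-5) - 4*(-1) = 20 - (-4) = 24
e13 coeff = (-4)*(-5) - 3*(-1) = 20 - (-3) = 23
e23 coeff = 4*(-5) - 3*(-5) = -20 - (-15) = -5
uv = -31 + 24*e12 + 23*e13 - 5*e23


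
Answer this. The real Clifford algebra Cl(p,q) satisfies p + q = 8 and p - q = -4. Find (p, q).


We need p + q = 8 and p - q = -4.
Adding: 2p = 8 + (-4) = 4, so p = 2.
Then q = 8 - 2 = 6.
(p, q) = (2, 6)


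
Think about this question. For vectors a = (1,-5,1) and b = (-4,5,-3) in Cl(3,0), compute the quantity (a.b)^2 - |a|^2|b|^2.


a . b = 1*(-4) + (-5)*5 + 1*(-3)
= -4 + (-25) + (-3) = -32
|a|^2 = 1^2 + (-5)^2 + 1^2 = 27
|b|^2 = (-4)^2 + 5^2 + (-3)^2 = 50
(a.b)^2 = (-32)^2 = 1024
|a|^2 * |b|^2 = 27 * 50 = 1350
Result = 1024 - 1350 = -326


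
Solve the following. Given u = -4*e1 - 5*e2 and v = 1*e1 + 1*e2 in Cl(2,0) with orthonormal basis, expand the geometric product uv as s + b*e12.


Expand: (-4*e1 - 5*e2)(1*e1 + 1*e2)
= (-4)*1*e1e1 + (-4)*1*e1e2 + (-5)*1*e2e1 + (-5)*1*e2e2
Using e1^2 = e2^2 = 1, e2e1 = -e1e2:
Scalar part s = (-4)*1 + (-5)*1 = -4 + (-5) = -9
Bivector part b = (-4)*1 - (-5)*1 = -4 - (-5) = 1
uv = -9 + 1*e12


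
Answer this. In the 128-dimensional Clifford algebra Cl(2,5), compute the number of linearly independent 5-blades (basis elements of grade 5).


Number of grade-k basis blades in Cl(p,q) with n = p + q is C(n, k).
n = 2 + 5 = 7
C(7, 5) = 7! / (5! * 2!)
= 5040 / (120 * 2)
= 21


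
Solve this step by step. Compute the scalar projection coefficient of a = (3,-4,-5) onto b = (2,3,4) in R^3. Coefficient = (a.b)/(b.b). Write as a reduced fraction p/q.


Projection coefficient = (a . b) / (b . b)
a . b = 3*2 + (-4)*3 + (-5)*4
= 6 + (-12) + (-20) = -26
b . b = 2^2 + 3^2 + 4^2
= 4 + 9 + 16 = 29
Coefficient = -26/29
In lowest terms: -26/29


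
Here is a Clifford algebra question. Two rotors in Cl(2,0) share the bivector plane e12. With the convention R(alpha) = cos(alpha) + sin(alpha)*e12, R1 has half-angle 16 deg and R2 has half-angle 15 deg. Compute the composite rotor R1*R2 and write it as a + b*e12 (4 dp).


Same-plane rotors commute and their half-angles add:
R1*R2 = cos(a1 + a2) + sin(a1 + a2)*e12.
a1 + a2 = 16 + 15 = 31 deg
cos(31 deg) = 0.8572
sin(31 deg) = 0.5150
R1*R2 = 0.8572 + 0.5150*e12


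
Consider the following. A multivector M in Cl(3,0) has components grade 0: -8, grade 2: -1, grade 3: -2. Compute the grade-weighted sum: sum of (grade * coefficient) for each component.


Grade-weighted sum = sum of grade_k * coefficient_k
0*(-8) = 0
2*(-1) = -2
3*(-2) = -6
Total = 0 + (-2) + (-6) = -8


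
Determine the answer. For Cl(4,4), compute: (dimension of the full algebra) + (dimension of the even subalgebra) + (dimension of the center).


n = 4 + 4 = 8
Total dim = 2^8 = 256
Even subalgebra dim = 2^7 = 128
n is even, so center dim = 1
Sum = 256 + 128 + 1 = 385


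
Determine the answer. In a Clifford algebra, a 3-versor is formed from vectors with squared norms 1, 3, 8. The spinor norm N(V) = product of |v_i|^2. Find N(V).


Spinor norm N(V) = |v1|^2 * |v2|^2 * ... * |v3|^2
= 1 * 3 * 8
Running product: 1, 3, 24
N(V) = 24


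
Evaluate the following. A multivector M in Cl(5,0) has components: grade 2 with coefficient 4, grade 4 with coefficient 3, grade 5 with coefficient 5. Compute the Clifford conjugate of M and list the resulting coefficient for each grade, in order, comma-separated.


Clifford conjugate sign for grade k: (-1)^(k(k+1)/2)
Grade 2: (-1)^(2*3/2) = (-1)^3 = -1, coeff 4 -> -4
Grade 4: (-1)^(4*5/2) = (-1)^10 = 1, coeff 3 -> 3
Grade 5: (-1)^(5*6/2) = (-1)^15 = -1, coeff 5 -> -5
Conjugated coefficients: -4, 3, -5


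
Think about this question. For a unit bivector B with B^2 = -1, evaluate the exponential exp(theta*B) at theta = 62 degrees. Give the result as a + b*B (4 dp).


For a unit bivector B with B^2 = -1, the exponential series gives
e^(theta*B) = cos(theta) + sin(theta)*B (the GA analogue of Euler's formula).
theta = 62 degrees = 1.082104 rad
cos(62 deg) = 0.4695
sin(62 deg) = 0.8829
exp(theta*B) = 0.4695 + 0.8829*B


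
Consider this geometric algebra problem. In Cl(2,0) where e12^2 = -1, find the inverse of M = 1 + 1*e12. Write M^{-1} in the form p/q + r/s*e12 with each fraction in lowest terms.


M = 1 + 1*e12, where e12^2 = -1.
Since M commutes with its reverse ~M = a - b*e12, M * ~M = a^2 - b^2*e12^2 = a^2 + b^2.
So M^{-1} = ~M / (a^2 + b^2) = (a - b*e12)/(a^2 + b^2).
a^2 + b^2 = 1 + 1 = 2
Scalar part = 1/2 = 1/2
Bivector coeff = -1/2 = -1/2
M^{-1} = 1/2 - 1/2*e12


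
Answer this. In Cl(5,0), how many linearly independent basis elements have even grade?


Even subalgebra dimension = 2^(n-1)
n = 5 + 0 = 5
2^(5 - 1) = 2^4 = 16
Verification: sum of C(5,k) for even k = 1 + 10 + 5 = 16
Result = 16


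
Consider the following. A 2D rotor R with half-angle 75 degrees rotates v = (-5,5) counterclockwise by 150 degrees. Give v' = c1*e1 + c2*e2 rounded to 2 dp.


Rotor R = cos(75deg) - sin(75deg)*e12
Rotation angle theta = 2 * 75 = 150 degrees
v' = R*v*~R rotates v by theta.
cos(150deg) = -0.8660, sin(150deg) = 0.5000
v'_1 = -5*cos(150deg) - 5*sin(150deg)
= -5*(-0.8660) - 5*0.5000
= 1.83
v'_2 = -5*sin(150deg) + 5*cos(150deg)
= -5*0.5000 + 5*(-0.8660)
= -6.83
v' = 1.83*e1 - 6.83*e2


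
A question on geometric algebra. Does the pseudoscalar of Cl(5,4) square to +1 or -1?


The pseudoscalar I = e1...e_n (product of all n generators) of Cl(p,q) satisfies I^2 = (-1)^(q + n(n-1)/2).
p = 5, q = 4, n = p + q = 9
n(n-1)/2 = 9 * 8 / 2 = 36
Exponent = q + n(n-1)/2 = 4 + 36 = 40
I^2 = (-1)^40 = +1


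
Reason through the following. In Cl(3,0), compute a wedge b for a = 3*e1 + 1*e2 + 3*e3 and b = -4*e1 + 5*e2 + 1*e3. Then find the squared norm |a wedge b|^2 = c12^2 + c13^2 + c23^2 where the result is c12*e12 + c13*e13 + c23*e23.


a wedge b = (a1*b2 - a2*b1)*e12 + (a1*b3 - a3*b1)*e13 + (a2*b3 - a3*b2)*e23
e12 coeff: 3*5 - 1*(-4) = 15 - (-4) = 19
e13 coeff: 3*1 - 3*(-4) = 3 - (-12) = 15
e23 coeff: 1*1 - 3*5 = 1 - 15 = -14
|a wedge b|^2 = 19^2 + 15^2 + (-14)^2
= 361 + 225 + 196
= 782


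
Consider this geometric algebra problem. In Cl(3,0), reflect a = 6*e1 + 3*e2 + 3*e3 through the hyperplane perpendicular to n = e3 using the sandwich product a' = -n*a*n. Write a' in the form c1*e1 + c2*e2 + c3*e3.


Reflection formula: a' = -n*a*n, with n = e3 (unit vector, n^2 = 1).
For reflection through hyperplane perp to e3:
The component along e3 flips sign, others stay.
a = (6, 3, 3)
a' = (6, 3, -3)
a' = 6*e1 + 3*e2 - 3*e3


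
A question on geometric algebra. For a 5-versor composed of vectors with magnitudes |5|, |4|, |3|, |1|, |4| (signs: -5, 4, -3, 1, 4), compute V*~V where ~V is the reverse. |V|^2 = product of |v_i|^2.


Each vector v_i has |v_i|^2 = s_i^2
Squared scales: (-5)^2 = 25, 4^2 = 16, (-3)^2 = 9, 1^2 = 1, 4^2 = 16
|V|^2 = 25 * 16 * 9 * 1 * 16
= 57600


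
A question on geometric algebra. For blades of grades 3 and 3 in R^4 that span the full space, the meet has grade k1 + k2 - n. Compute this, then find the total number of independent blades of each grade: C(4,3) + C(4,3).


Meet grade = grade(A) + grade(B) - n
= 3 + 3 - 4 = 2
C(4,3) = 4
C(4,3) = 4
dim_A + dim_B = 4 + 4 = 8


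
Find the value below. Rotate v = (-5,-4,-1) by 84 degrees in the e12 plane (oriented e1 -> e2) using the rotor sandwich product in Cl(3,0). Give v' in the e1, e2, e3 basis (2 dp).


Rotor R = cos(42deg) - sin(42deg)*e12
Rotation angle theta = 2 * 42 = 84 degrees in the e12 plane (e1 -> e2).
The component perpendicular to the plane (e3) is invariant: v'_3 = v3 = -1.00
cos(84deg) = 0.1045, sin(84deg) = 0.9945
v'_1 = v1*cos(theta) - v2*sin(theta) = -5*0.1045 - (-4)*0.9945 = 3.46
v'_2 = v1*sin(theta) + v2*cos(theta) = -5*0.9945 + (-4)*0.1045 = -5.39
v' = 3.46*e1 - 5.39*e2 - 1.00*e3


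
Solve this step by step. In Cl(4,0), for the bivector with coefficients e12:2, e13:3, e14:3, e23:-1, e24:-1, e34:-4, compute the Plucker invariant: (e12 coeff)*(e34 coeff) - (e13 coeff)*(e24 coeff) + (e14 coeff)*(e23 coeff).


Plucker relation: af - be + cd
a*f = 2*(-4) = -8
b*e = 3*(-1) = -3
c*d = 3*(-1) = -3
af - be + cd = -8 - (-3) + (-3)
= -8


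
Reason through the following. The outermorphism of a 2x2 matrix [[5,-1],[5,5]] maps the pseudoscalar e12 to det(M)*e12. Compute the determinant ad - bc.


The outermorphism of a linear map f sends e1^e2 to f(e1)^f(e2).
f(e1) = 5*e1 + 5*e2
f(e2) = -1*e1 + 5*e2
f(e1) ^ f(e2) = (5*e1 + 5*e2) ^ (-1*e1 + 5*e2)
= 5*5*e12 + 5*(-1)*e21
= (25 - (-5))*e12
= 30*e12
Coefficient = 30


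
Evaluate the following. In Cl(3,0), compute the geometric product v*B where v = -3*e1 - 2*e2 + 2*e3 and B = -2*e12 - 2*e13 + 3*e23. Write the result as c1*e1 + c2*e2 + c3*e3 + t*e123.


vB has grade-1 (vector) and grade-3 (trivector) parts: vB = (v _| B) + (v ^ B).
Vector part <vB>_1:
  e1: -v2*b12 - v3*b13 = -(-2)*(-2) - (2)*(-2) = 0
  e2: v1*b12 - v3*b23 = (-3)*(-2) - (2)*(3) = 0
  e3: v1*b13 + v2*b23 = (-3)*(-2) + (-2)*(3) = 0
Trivector part <vB>_3:
  e123: v1*b23 - v2*b13 + v3*b12 = (-3)*(3) - (-2)*(-2) + (2)*(-2) = -17
vB = 0*e1 + 0*e2 + 0*e3 - 17*e123


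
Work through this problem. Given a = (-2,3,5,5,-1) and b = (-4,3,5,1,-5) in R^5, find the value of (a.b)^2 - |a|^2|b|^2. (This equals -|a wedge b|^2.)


a . b = (-2)*(-4) + 3*3 + 5*5 + 5*1 + (-1)*(-5)
= 8 + 9 + 25 + 5 + 5 = 52
|a|^2 = (-2)^2 + 3^2 + 5^2 + 5^2 + (-1)^2 = 64
|b|^2 = (-4)^2 + 3^2 + 5^2 + 1^2 + (-5)^2 = 76
(a.b)^2 = 52^2 = 2704
|a|^2 * |b|^2 = 64 * 76 = 4864
Result = 2704 - 4864 = -2160


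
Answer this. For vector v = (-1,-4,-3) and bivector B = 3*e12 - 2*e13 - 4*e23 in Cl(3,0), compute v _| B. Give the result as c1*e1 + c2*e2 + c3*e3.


Left contraction v _| B = <vB>_1 (grade-1 part of the geometric product vB).
Using e1_|e12 = e2, e2_|e12 = -e1, e1_|e13 = e3, e3_|e13 = -e1, e2_|e23 = e3, e3_|e23 = -e2:
e1 coeff: -v2*b12 - v3*b13 = -(-4)*(3) - (-3)*(-2) = 6
e2 coeff: v1*b12 - v3*b23 = (-1)*(3) - (-3)*(-4) = -15
e3 coeff: v1*b13 + v2*b23 = (-1)*(-2) + (-4)*(-4) = 18
v _| B = 6*e1 - 15*e2 + 18*e3


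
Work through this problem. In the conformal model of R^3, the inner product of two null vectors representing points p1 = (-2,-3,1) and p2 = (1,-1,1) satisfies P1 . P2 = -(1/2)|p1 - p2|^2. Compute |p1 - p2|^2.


p1 - p2 = (-3, -2, 0)
|p1 - p2|^2 = (-3)^2 + (-2)^2 + 0^2
= 9 + 4 + 0
= 13


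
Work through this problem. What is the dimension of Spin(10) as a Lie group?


Spin(n) double-covers SO(n); both have Lie algebra so(n) of dimension n(n-1)/2.
n = 10
n(n-1) = 10 * 9 = 90
dim Spin(10) = 90/2 = 45


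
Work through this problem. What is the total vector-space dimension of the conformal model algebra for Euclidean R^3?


The conformal model of R^3 uses Cl(4,1): the 3 Euclidean generators plus two extra orthogonal generators e+ (e+^2 = +1) and e- (e-^2 = -1), from which the null vectors e0, einf are built.
Number of generators m = 3 + 2 = 5.
dim Cl(p,q) = 2^m = 2^5 = 32


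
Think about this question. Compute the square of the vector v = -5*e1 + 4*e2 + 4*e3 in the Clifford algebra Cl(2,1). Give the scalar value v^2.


v^2 = sum of c_i^2 * e_i^2
Positive signature terms (e_i^2 = +1): (-5)^2 + 4^2 = 41
Negative signature terms (e_j^2 = -1): 4^2 = 16
v^2 = 41 - 16 = 25


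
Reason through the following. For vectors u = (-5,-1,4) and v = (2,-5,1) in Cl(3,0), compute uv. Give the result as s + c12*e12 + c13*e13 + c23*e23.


In Cl(3,0): e_i^2 = 1, e_ie_j = -e_je_i for i != j.
Scalar part = u . v = (-5)*2 + (-1)*(-5) + 4*1
= -10 + 5 + 4 = -1
e12 coeff = (-5)*(-5) - (-1)*2 = 25 - (-2) = 27
e13 coeff = (-5)*1 - 4*2 = -5 - 8 = -13
e23 coeff = (-1)*1 - 4*(-5) = -1 - (-20) = 19
uv = -1 + 27*e12 - 13*e13 + 19*e23


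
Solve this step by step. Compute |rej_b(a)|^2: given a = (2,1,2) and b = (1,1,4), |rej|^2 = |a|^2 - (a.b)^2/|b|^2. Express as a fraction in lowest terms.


|a|^2 = 2^2 + 1^2 + 2^2 = 9
|b|^2 = 1^2 + 1^2 + 4^2 = 18
a . b = 2*1 + 1*1 + 2*4 = 11
(a.b)^2 = 11^2 = 121
|rej|^2 = 9 - 121/18
= (162 - 121)/18
= 41/18
In lowest terms: 41/18


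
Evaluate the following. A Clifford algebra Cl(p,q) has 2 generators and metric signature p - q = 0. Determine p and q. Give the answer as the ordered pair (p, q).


We need p + q = 2 and p - q = 0.
Adding: 2p = 2 + 0 = 2, so p = 1.
Then q = 2 - 1 = 1.
(p, q) = (1, 1)


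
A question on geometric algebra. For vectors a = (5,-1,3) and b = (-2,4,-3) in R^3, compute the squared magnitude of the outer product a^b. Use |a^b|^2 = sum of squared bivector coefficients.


a wedge b = (a1*b2 - a2*b1)*e12 + (a1*b3 - a3*b1)*e13 + (a2*b3 - a3*b2)*e23
e12 coeff: 5*4 - (-1)*(-2) = 20 - 2 = 18
e13 coeff: 5*(-3) - 3*(-2) = -15 - (-6) = -9
e23 coeff: (-1)*(-3) - 3*4 = 3 - 12 = -9
|a wedge b|^2 = 18^2 + (-9)^2 + (-9)^2
= 324 + 81 + 81
= 486


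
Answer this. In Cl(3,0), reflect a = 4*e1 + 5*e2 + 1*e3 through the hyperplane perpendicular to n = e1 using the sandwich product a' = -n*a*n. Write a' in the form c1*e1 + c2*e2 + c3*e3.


Reflection formula: a' = -n*a*n, with n = e1 (unit vector, n^2 = 1).
For reflection through hyperplane perp to e1:
The component along e1 flips sign, others stay.
a = (4, 5, 1)
a' = (-4, 5, 1)
a' = -4*e1 + 5*e2 + 1*e3


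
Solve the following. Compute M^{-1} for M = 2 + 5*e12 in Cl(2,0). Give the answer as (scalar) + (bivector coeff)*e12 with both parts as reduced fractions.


M = 2 + 5*e12, where e12^2 = -1.
Since M commutes with its reverse ~M = a - b*e12, M * ~M = a^2 - b^2*e12^2 = a^2 + b^2.
So M^{-1} = ~M / (a^2 + b^2) = (a - b*e12)/(a^2 + b^2).
a^2 + b^2 = 4 + 25 = 29
Scalar part = 2/29 = 2/29
Bivector coeff = -5/29 = -5/29
M^{-1} = 2/29 - 5/29*e12


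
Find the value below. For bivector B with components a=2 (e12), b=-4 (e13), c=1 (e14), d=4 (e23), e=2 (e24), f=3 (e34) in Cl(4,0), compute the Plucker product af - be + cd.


Plucker relation: af - be + cd
a*f = 2*3 = 6
b*e = (-4)*2 = -8
c*d = 1*4 = 4
af - be + cd = 6 - (-8) + 4
= 18


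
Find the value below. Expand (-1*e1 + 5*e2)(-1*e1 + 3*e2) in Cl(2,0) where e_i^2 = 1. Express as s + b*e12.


Expand: (-1*e1 + 5*e2)(-1*e1 + 3*e2)
= (-1)*(-1)*e1e1 + (-1)*3*e1e2 + 5*(-1)*e2e1 + 5*3*e2e2
Using e1^2 = e2^2 = 1, e2e1 = -e1e2:
Scalar part s = (-1)*(-1) + 5*3 = 1 + 15 = 16
Bivector part b = (-1)*3 - 5*(-1) = -3 - (-5) = 2
uv = 16 + 2*e12


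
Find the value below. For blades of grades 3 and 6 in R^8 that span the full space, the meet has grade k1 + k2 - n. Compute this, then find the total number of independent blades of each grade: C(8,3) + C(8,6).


Meet grade = grade(A) + grade(B) - n
= 3 + 6 - 8 = 1
C(8,3) = 56
C(8,6) = 28
dim_A + dim_B = 56 + 28 = 84


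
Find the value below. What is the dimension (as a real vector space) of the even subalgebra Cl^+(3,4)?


Even subalgebra dimension = 2^(n-1)
n = 3 + 4 = 7
2^(7 - 1) = 2^6 = 64
Verification: sum of C(7,k) for even k = 1 + 21 + 35 + 7 = 64
Result = 64


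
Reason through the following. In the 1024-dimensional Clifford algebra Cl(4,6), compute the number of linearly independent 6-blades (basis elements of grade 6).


Number of grade-k basis blades in Cl(p,q) with n = p + q is C(n, k).
n = 4 + 6 = 10
C(10, 6) = 10! / (6! * 4!)
= 3628800 / (720 * 24)
= 210


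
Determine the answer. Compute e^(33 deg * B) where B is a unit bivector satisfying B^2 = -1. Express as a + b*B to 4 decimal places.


For a unit bivector B with B^2 = -1, the exponential series gives
e^(theta*B) = cos(theta) + sin(theta)*B (the GA analogue of Euler's formula).
theta = 33 degrees = 0.575959 rad
cos(33 deg) = 0.8387
sin(33 deg) = 0.5446
exp(theta*B) = 0.8387 + 0.5446*B


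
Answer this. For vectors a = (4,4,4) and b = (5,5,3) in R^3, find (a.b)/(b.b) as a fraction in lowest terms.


Projection coefficient = (a . b) / (b . b)
a . b = 4*5 + 4*5 + 4*3
= 20 + 20 + 12 = 52
b . b = 5^2 + 5^2 + 3^2
= 25 + 25 + 9 = 59
Coefficient = 52/59
In lowest terms: 52/59


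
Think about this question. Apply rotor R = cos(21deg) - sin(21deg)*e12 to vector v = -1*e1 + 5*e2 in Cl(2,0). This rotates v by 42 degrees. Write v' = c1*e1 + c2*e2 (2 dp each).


Rotor R = cos(21deg) - sin(21deg)*e12
Rotation angle theta = 2 * 21 = 42 degrees
v' = R*v*~R rotates v by theta.
cos(42deg) = 0.7431, sin(42deg) = 0.6691
v'_1 = -1*cos(42deg) - 5*sin(42deg)
= -1*0.7431 - 5*0.6691
= -4.09
v'_2 = -1*sin(42deg) + 5*cos(42deg)
= -1*0.6691 + 5*0.7431
= 3.05
v' = -4.09*e1 + 3.05*e2


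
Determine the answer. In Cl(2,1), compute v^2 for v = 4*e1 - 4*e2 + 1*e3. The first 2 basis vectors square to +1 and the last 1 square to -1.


v^2 = sum of c_i^2 * e_i^2
Positive signature terms (e_i^2 = +1): 4^2 + (-4)^2 = 32
Negative signature terms (e_j^2 = -1): 1^2 = 1
v^2 = 32 - 1 = 31


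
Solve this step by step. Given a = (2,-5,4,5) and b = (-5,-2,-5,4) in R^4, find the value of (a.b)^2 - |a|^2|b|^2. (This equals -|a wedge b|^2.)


a . b = 2*(-5) + (-5)*(-2) + 4*(-5) + 5*4
= -10 + 10 + (-20) + 20 = 0
|a|^2 = 2^2 + (-5)^2 + 4^2 + 5^2 = 70
|b|^2 = (-5)^2 + (-2)^2 + (-5)^2 + 4^2 = 70
(a.b)^2 = 0^2 = 0
|a|^2 * |b|^2 = 70 * 70 = 4900
Result = 0 - 4900 = -4900


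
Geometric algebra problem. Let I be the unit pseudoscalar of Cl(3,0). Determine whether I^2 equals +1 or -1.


The pseudoscalar I = e1...e_n (product of all n generators) of Cl(p,q) satisfies I^2 = (-1)^(q + n(n-1)/2).
p = 3, q = 0, n = p + q = 3
n(n-1)/2 = 3 * 2 / 2 = 3
Exponent = q + n(n-1)/2 = 0 + 3 = 3
I^2 = (-1)^3 = -1


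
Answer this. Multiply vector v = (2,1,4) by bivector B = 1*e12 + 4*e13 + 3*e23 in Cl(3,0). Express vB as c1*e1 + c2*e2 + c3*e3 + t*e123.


vB has grade-1 (vector) and grade-3 (trivector) parts: vB = (v _| B) + (v ^ B).
Vector part <vB>_1:
  e1: -v2*b12 - v3*b13 = -(1)*(1) - (4)*(4) = -17
  e2: v1*b12 - v3*b23 = (2)*(1) - (4)*(3) = -10
  e3: v1*b13 + v2*b23 = (2)*(4) + (1)*(3) = 11
Trivector part <vB>_3:
  e123: v1*b23 - v2*b13 + v3*b12 = (2)*(3) - (1)*(4) + (4)*(1) = 6
vB = -17*e1 - 10*e2 + 11*e3 + 6*e123


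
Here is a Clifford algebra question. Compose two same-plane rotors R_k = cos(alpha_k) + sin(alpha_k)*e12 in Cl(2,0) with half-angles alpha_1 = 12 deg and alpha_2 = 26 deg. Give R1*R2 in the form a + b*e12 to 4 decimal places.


Same-plane rotors commute and their half-angles add:
R1*R2 = cos(a1 + a2) + sin(a1 + a2)*e12.
a1 + a2 = 12 + 26 = 38 deg
cos(38 deg) = 0.7880
sin(38 deg) = 0.6157
R1*R2 = 0.7880 + 0.6157*e12


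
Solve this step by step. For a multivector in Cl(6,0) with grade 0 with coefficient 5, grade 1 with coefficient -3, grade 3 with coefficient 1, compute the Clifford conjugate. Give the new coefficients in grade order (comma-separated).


Clifford conjugate sign for grade k: (-1)^(k(k+1)/2)
Grade 0: (-1)^(0*1/2) = (-1)^0 = 1, coeff 5 -> 5
Grade 1: (-1)^(1*2/2) = (-1)^1 = -1, coeff -3 -> 3
Grade 3: (-1)^(3*4/2) = (-1)^6 = 1, coeff 1 -> 1
Conjugated coefficients: 5, 3, 1


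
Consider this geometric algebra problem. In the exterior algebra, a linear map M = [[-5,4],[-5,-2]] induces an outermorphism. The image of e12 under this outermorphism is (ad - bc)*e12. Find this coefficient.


The outermorphism of a linear map f sends e1^e2 to f(e1)^f(e2).
f(e1) = -5*e1 - 5*e2
f(e2) = 4*e1 - 2*e2
f(e1) ^ f(e2) = (-5*e1 - 5*e2) ^ (4*e1 - 2*e2)
= (-5)*(-2)*e12 + (-5)*4*e21
= (10 - (-20))*e12
= 30*e12
Coefficient = 30


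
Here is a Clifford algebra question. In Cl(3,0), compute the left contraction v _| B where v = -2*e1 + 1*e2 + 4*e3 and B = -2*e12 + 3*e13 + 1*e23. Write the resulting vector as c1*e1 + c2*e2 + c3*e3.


Left contraction v _| B = <vB>_1 (grade-1 part of the geometric product vB).
Using e1_|e12 = e2, e2_|e12 = -e1, e1_|e13 = e3, e3_|e13 = -e1, e2_|e23 = e3, e3_|e23 = -e2:
e1 coeff: -v2*b12 - v3*b13 = -(1)*(-2) - (4)*(3) = -10
e2 coeff: v1*b12 - v3*b23 = (-2)*(-2) - (4)*(1) = 0
e3 coeff: v1*b13 + v2*b23 = (-2)*(3) + (1)*(1) = -5
v _| B = -10*e1 + 0*e2 - 5*e3


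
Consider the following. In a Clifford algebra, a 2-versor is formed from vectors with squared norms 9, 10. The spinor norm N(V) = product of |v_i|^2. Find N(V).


Spinor norm N(V) = |v1|^2 * |v2|^2 * ... * |v2|^2
= 9 * 10
Running product: 9, 90
N(V) = 90


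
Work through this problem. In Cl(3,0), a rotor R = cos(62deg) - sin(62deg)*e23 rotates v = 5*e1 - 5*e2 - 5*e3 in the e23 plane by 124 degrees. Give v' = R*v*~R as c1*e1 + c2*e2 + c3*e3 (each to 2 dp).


Rotor R = cos(62deg) - sin(62deg)*e23
Rotation angle theta = 2 * 62 = 124 degrees in the e23 plane (e2 -> e3).
The component perpendicular to the plane (e1) is invariant: v'_1 = v1 = 5.00
cos(124deg) = -0.5592, sin(124deg) = 0.8290
v'_2 = v2*cos(theta) - v3*sin(theta) = -5*(-0.5592) - (-5)*0.8290 = 6.94
v'_3 = v2*sin(theta) + v3*cos(theta) = -5*0.8290 + (-5)*(-0.5592) = -1.35
v' = 5.00*e1 + 6.94*e2 - 1.35*e3


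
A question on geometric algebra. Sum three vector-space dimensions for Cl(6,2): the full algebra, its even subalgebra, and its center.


n = 6 + 2 = 8
Total dim = 2^8 = 256
Even subalgebra dim = 2^7 = 128
n is even, so center dim = 1
Sum = 256 + 128 + 1 = 385


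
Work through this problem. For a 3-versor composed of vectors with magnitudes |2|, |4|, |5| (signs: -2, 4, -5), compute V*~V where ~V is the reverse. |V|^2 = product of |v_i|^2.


Each vector v_i has |v_i|^2 = s_i^2
Squared scales: (-2)^2 = 4, 4^2 = 16, (-5)^2 = 25
|V|^2 = 4 * 16 * 25
= 1600


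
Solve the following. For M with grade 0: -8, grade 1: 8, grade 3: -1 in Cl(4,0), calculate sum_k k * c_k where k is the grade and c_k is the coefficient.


Grade-weighted sum = sum of grade_k * coefficient_k
0*(-8) = 0
1*8 = 8
3*(-1) = -3
Total = 0 + 8 + (-3) = 5


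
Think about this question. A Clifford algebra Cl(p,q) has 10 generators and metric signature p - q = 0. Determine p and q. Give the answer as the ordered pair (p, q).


We need p + q = 10 and p - q = 0.
Adding: 2p = 10 + 0 = 10, so p = 5.
Then q = 10 - 5 = 5.
(p, q) = (5, 5)


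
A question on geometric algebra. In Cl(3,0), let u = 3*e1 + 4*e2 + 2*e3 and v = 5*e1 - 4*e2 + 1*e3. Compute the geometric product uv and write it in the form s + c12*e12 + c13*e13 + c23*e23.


In Cl(3,0): e_i^2 = 1, e_ie_j = -e_je_i for i != j.
Scalar part = u . v = 3*5 + 4*(-4) + 2*1
= 15 + (-16) + 2 = 1
e12 coeff = 3*(-4) - 4*5 = -12 - 20 = -32
e13 coeff = 3*1 - 2*5 = 3 - 10 = -7
e23 coeff = 4*1 - 2*(-4) = 4 - (-8) = 12
uv = 1 - 32*e12 - 7*e13 + 12*e23


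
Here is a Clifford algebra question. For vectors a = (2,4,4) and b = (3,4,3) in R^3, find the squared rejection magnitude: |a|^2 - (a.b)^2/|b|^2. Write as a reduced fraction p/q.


|a|^2 = 2^2 + 4^2 + 4^2 = 36
|b|^2 = 3^2 + 4^2 + 3^2 = 34
a . b = 2*3 + 4*4 + 4*3 = 34
(a.b)^2 = 34^2 = 1156
|rej|^2 = 36 - 1156/34
= (1224 - 1156)/34
= 68/34
In lowest terms: 2/1


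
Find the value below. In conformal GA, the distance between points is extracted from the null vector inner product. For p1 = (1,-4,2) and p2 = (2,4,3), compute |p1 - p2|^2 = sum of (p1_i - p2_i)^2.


p1 - p2 = (-1, -8, -1)
|p1 - p2|^2 = (-1)^2 + (-8)^2 + (-1)^2
= 1 + 64 + 1
= 66


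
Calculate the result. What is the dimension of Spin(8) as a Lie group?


Spin(n) double-covers SO(n); both have Lie algebra so(n) of dimension n(n-1)/2.
n = 8
n(n-1) = 8 * 7 = 56
dim Spin(8) = 56/2 = 28


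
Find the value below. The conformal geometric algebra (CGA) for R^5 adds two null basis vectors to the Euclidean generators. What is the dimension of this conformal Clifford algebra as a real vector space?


The conformal model of R^5 uses Cl(6,1): the 5 Euclidean generators plus two extra orthogonal generators e+ (e+^2 = +1) and e- (e-^2 = -1), from which the null vectors e0, einf are built.
Number of generators m = 5 + 2 = 7.
dim Cl(p,q) = 2^m = 2^7 = 128


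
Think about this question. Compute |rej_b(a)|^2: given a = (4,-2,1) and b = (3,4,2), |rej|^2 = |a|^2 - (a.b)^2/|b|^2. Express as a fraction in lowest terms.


|a|^2 = 4^2 + (-2)^2 + 1^2 = 21
|b|^2 = 3^2 + 4^2 + 2^2 = 29
a . b = 4*3 + (-2)*4 + 1*2 = 6
(a.b)^2 = 6^2 = 36
|rej|^2 = 21 - 36/29
= (609 - 36)/29
= 573/29
In lowest terms: 573/29


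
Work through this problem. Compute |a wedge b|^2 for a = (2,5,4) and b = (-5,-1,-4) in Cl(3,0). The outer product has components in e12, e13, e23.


a wedge b = (a1*b2 - a2*b1)*e12 + (a1*b3 - a3*b1)*e13 + (a2*b3 - a3*b2)*e23
e12 coeff: 2*(-1) - 5*(-5) = -2 - (-25) = 23
e13 coeff: 2*(-4) - 4*(-5) = -8 - (-20) = 12
e23 coeff: 5*(-4) - 4*(-1) = -20 - (-4) = -16
|a wedge b|^2 = 23^2 + 12^2 + (-16)^2
= 529 + 144 + 256
= 929


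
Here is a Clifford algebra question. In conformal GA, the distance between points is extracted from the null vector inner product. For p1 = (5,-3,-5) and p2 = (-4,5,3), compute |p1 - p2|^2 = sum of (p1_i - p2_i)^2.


p1 - p2 = (9, -8, -8)
|p1 - p2|^2 = 9^2 + (-8)^2 + (-8)^2
= 81 + 64 + 64
= 209


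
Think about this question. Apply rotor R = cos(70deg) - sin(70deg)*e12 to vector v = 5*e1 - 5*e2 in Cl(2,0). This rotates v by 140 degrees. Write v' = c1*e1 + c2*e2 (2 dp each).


Rotor R = cos(70deg) - sin(70deg)*e12
Rotation angle theta = 2 * 70 = 140 degrees
v' = R*v*~R rotates v by theta.
cos(140deg) = -0.7660, sin(140deg) = 0.6428
v'_1 = 5*cos(140deg) - (-5)*sin(140deg)
= 5*(-0.7660) - (-5)*0.6428
= -0.62
v'_2 = 5*sin(140deg) + (-5)*cos(140deg)
= 5*0.6428 + (-5)*(-0.7660)
= 7.04
v' = -0.62*e1 + 7.04*e2


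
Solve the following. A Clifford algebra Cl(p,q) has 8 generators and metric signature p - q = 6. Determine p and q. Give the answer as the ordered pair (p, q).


We need p + q = 8 and p - q = 6.
Adding: 2p = 8 + 6 = 14, so p = 7.
Then q = 8 - 7 = 1.
(p, q) = (7, 1)


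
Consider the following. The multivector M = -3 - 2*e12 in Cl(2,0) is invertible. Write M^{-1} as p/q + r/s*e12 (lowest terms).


M = -3 - 2*e12, where e12^2 = -1.
Since M commutes with its reverse ~M = a - b*e12, M * ~M = a^2 - b^2*e12^2 = a^2 + b^2.
So M^{-1} = ~M / (a^2 + b^2) = (a - b*e12)/(a^2 + b^2).
a^2 + b^2 = 9 + 4 = 13
Scalar part = -3/13 = -3/13
Bivector coeff = 2/13 = 2/13
M^{-1} = -3/13 + 2/13*e12


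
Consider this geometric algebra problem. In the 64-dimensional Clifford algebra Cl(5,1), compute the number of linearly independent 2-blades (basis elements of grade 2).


Number of grade-k basis blades in Cl(p,q) with n = p + q is C(n, k).
n = 5 + 1 = 6
C(6, 2) = 6! / (2! * 4!)
= 720 / (2 * 24)
= 15


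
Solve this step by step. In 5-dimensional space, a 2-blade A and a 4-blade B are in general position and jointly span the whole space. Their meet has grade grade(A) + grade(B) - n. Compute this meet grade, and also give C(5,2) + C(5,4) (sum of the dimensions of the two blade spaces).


Meet grade = grade(A) + grade(B) - n
= 2 + 4 - 5 = 1
C(5,2) = 10
C(5,4) = 5
dim_A + dim_B = 10 + 5 = 15


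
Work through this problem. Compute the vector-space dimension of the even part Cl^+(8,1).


Even subalgebra dimension = 2^(n-1)
n = 8 + 1 = 9
2^(9 - 1) = 2^8 = 256
Verification: sum of C(9,k) for even k = 1 + 36 + 126 + 84 + 9 = 256
Result = 256


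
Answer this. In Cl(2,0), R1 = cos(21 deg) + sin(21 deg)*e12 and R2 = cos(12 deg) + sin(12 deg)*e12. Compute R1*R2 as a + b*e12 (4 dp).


Same-plane rotors commute and their half-angles add:
R1*R2 = cos(a1 + a2) + sin(a1 + a2)*e12.
a1 + a2 = 21 + 12 = 33 deg
cos(33 deg) = 0.8387
sin(33 deg) = 0.5446
R1*R2 = 0.8387 + 0.5446*e12


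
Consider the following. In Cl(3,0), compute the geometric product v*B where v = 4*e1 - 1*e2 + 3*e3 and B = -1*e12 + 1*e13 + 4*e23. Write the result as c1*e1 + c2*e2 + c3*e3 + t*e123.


vB has grade-1 (vector) and grade-3 (trivector) parts: vB = (v _| B) + (v ^ B).
Vector part <vB>_1:
  e1: -v2*b12 - v3*b13 = -(-1)*(-1) - (3)*(1) = -4
  e2: v1*b12 - v3*b23 = (4)*(-1) - (3)*(4) = -16
  e3: v1*b13 + v2*b23 = (4)*(1) + (-1)*(4) = 0
Trivector part <vB>_3:
  e123: v1*b23 - v2*b13 + v3*b12 = (4)*(4) - (-1)*(1) + (3)*(-1) = 14
vB = -4*e1 - 16*e2 + 0*e3 + 14*e123


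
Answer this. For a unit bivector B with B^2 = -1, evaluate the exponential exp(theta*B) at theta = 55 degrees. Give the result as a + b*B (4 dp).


For a unit bivector B with B^2 = -1, the exponential series gives
e^(theta*B) = cos(theta) + sin(theta)*B (the GA analogue of Euler's formula).
theta = 55 degrees = 0.959931 rad
cos(55 deg) = 0.5736
sin(55 deg) = 0.8192
exp(theta*B) = 0.5736 + 0.8192*B


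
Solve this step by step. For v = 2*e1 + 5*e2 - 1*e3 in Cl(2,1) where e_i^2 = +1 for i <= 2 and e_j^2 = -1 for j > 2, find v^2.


v^2 = sum of c_i^2 * e_i^2
Positive signature terms (e_i^2 = +1): 2^2 + 5^2 = 29
Negative signature terms (e_j^2 = -1): (-1)^2 = 1
v^2 = 29 - 1 = 28


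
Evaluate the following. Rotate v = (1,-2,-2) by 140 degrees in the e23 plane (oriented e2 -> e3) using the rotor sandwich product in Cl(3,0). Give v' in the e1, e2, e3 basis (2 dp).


Rotor R = cos(70deg) - sin(70deg)*e23
Rotation angle theta = 2 * 70 = 140 degrees in the e23 plane (e2 -> e3).
The component perpendicular to the plane (e1) is invariant: v'_1 = v1 = 1.00
cos(140deg) = -0.7660, sin(140deg) = 0.6428
v'_2 = v2*cos(theta) - v3*sin(theta) = -2*(-0.7660) - (-2)*0.6428 = 2.82
v'_3 = v2*sin(theta) + v3*cos(theta) = -2*0.6428 + (-2)*(-0.7660) = 0.25
v' = 1.00*e1 + 2.82*e2 + 0.25*e3


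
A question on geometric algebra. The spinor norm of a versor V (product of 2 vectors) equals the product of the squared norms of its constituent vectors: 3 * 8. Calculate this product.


Spinor norm N(V) = |v1|^2 * |v2|^2 * ... * |v2|^2
= 3 * 8
Running product: 3, 24
N(V) = 24


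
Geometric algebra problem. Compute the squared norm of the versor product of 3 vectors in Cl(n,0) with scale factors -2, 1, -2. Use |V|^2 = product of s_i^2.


Each vector v_i has |v_i|^2 = s_i^2
Squared scales: (-2)^2 = 4, 1^2 = 1, (-2)^2 = 4
|V|^2 = 4 * 1 * 4
= 16


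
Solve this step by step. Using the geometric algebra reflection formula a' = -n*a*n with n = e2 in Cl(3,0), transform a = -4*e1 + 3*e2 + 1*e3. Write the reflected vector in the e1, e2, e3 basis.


Reflection formula: a' = -n*a*n, with n = e2 (unit vector, n^2 = 1).
For reflection through hyperplane perp to e2:
The component along e2 flips sign, others stay.
a = (-4, 3, 1)
a' = (-4, -3, 1)
a' = -4*e1 - 3*e2 + 1*e3


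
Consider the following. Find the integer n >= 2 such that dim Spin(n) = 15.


dim Spin(n) = dim so(n) = n(n-1)/2.
Solve n(n-1)/2 = 15, i.e. n^2 - n - 30 = 0.
Discriminant = 1 + 8*15 = 121
n = (1 + sqrt(121))/2 = (1 + 11)/2 = 6


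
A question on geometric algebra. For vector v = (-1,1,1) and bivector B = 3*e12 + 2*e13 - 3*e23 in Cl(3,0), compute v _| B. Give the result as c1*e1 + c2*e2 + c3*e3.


Left contraction v _| B = <vB>_1 (grade-1 part of the geometric product vB).
Using e1_|e12 = e2, e2_|e12 = -e1, e1_|e13 = e3, e3_|e13 = -e1, e2_|e23 = e3, e3_|e23 = -e2:
e1 coeff: -v2*b12 - v3*b13 = -(1)*(3) - (1)*(2) = -5
e2 coeff: v1*b12 - v3*b23 = (-1)*(3) - (1)*(-3) = 0
e3 coeff: v1*b13 + v2*b23 = (-1)*(2) + (1)*(-3) = -5
v _| B = -5*e1 + 0*e2 - 5*e3


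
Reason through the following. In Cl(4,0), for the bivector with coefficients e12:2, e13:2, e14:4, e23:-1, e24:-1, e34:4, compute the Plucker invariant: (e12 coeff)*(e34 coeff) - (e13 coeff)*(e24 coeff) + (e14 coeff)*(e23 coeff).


Plucker relation: af - be + cd
a*f = 2*4 = 8
b*e = 2*(-1) = -2
c*d = 4*(-1) = -4
af - be + cd = 8 - (-2) + (-4)
= 6


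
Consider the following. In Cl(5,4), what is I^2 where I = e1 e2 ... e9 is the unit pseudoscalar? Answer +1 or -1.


The pseudoscalar I = e1...e_n (product of all n generators) of Cl(p,q) satisfies I^2 = (-1)^(q + n(n-1)/2).
p = 5, q = 4, n = p + q = 9
n(n-1)/2 = 9 * 8 / 2 = 36
Exponent = q + n(n-1)/2 = 4 + 36 = 40
I^2 = (-1)^40 = +1


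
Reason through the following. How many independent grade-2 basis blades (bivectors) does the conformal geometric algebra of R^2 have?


The conformal model of R^2 uses Cl(3,1) with m = 2 + 2 = 4 generators.
Number of grade-2 blades = C(m, 2) = C(4, 2)
= 4*3/2 = 6


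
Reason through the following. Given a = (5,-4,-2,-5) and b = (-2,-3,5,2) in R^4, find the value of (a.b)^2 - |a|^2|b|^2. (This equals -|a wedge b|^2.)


a . b = 5*(-2) + (-4)*(-3) + (-2)*5 + (-5)*2
= -10 + 12 + (-10) + (-10) = -18
|a|^2 = 5^2 + (-4)^2 + (-2)^2 + (-5)^2 = 70
|b|^2 = (-2)^2 + (-3)^2 + 5^2 + 2^2 = 42
(a.b)^2 = (-18)^2 = 324
|a|^2 * |b|^2 = 70 * 42 = 2940
Result = 324 - 2940 = -2616


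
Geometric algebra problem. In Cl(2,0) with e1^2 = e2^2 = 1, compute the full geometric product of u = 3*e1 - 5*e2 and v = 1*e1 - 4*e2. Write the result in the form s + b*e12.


Expand: (3*e1 - 5*e2)(1*e1 - 4*e2)
= 3*1*e1e1 + 3*(-4)*e1e2 + (-5)*1*e2e1 + (-5)*(-4)*e2e2
Using e1^2 = e2^2 = 1, e2e1 = -e1e2:
Scalar part s = 3*1 + (-5)*(-4) = 3 + 20 = 23
Bivector part b = 3*(-4) - (-5)*1 = -12 - (-5) = -7
uv = 23 - 7*e12


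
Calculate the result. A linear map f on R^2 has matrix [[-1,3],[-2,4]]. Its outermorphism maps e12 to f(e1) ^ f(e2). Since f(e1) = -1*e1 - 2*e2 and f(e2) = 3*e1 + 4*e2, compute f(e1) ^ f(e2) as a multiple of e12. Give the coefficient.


The outermorphism of a linear map f sends e1^e2 to f(e1)^f(e2).
f(e1) = -1*e1 - 2*e2
f(e2) = 3*e1 + 4*e2
f(e1) ^ f(e2) = (-1*e1 - 2*e2) ^ (3*e1 + 4*e2)
= (-1)*4*e12 + (-2)*3*e21
= (-4 - (-6))*e12
= 2*e12
Coefficient = 2


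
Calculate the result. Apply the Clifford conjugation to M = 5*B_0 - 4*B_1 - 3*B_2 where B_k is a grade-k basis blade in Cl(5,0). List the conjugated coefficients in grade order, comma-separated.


Clifford conjugate sign for grade k: (-1)^(k(k+1)/2)
Grade 0: (-1)^(0*1/2) = (-1)^0 = 1, coeff 5 -> 5
Grade 1: (-1)^(1*2/2) = (-1)^1 = -1, coeff -4 -> 4
Grade 2: (-1)^(2*3/2) = (-1)^3 = -1, coeff -3 -> 3
Conjugated coefficients: 5, 4, 3


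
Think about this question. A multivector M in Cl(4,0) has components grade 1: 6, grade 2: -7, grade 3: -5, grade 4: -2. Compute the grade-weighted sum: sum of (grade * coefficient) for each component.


Grade-weighted sum = sum of grade_k * coefficient_k
1*6 = 6
2*(-7) = -14
3*(-5) = -15
4*(-2) = -8
Total = 6 + (-14) + (-15) + (-8) = -31
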